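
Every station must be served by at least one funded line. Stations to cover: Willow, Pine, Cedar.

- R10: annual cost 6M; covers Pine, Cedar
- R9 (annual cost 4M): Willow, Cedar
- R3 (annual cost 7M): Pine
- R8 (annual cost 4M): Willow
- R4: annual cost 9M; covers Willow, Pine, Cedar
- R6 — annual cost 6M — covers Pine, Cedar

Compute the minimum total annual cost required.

9

The greedy cost-per-new-station heuristic would pick R9 and R10 for 10, but a cheaper cover exists.
R4 alone covers Willow, Pine, Cedar — every station.
Total annual cost: 9.
No cover costs less than 9.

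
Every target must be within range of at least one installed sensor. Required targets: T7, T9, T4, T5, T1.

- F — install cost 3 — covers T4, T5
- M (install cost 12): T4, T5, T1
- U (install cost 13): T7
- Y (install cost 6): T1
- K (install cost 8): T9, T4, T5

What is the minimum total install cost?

27

This is a weighted set-cover instance.
Choose U, Y, and K: together they cover T7, T9, T4, T5, T1 — every target.
Total install cost: 13 + 6 + 8 = 27.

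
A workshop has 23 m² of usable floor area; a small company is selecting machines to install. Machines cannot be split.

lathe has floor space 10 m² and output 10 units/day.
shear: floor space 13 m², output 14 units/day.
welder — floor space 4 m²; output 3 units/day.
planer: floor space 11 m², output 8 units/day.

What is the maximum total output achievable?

lathe + shear: floor space 10 + 13 = 23 ≤ 23, output 10 + 14 = 24.
lathe + planer: floor space 10 + 11 = 21 ≤ 23, output 10 + 8 = 18.
shear + welder: floor space 13 + 4 = 17 ≤ 23, output 14 + 3 = 17.
Best is lathe and shear with total output 24.

24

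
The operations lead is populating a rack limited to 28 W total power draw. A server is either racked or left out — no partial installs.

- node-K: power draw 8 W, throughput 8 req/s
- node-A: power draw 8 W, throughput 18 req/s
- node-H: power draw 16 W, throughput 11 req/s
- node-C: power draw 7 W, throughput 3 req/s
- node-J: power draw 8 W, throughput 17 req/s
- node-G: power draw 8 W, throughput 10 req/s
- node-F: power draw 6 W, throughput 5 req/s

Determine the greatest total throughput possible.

45

This is an integer program with binary decision variables.
Allowing fractional choices, the relaxed optimum would be about 49.0, but servers are indivisible.
node-A + node-J + node-G: power draw 8 + 8 + 8 = 24 ≤ 28, throughput 18 + 17 + 10 = 45.
node-K + node-A + node-J: power draw 8 + 8 + 8 = 24 ≤ 28, throughput 8 + 18 + 17 = 43.
Best is node-A, node-J, and node-G with total throughput 45.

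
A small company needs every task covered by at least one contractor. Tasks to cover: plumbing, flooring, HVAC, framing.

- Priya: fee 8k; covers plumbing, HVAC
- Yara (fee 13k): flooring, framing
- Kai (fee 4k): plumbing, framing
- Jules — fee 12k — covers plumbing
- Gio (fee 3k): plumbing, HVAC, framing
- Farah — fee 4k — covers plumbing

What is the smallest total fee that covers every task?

16

This is an integer covering problem.
Choose Yara and Gio: together they cover plumbing, flooring, HVAC, framing — every task.
Total fee: 13 + 3 = 16.
No cover costs less than 16.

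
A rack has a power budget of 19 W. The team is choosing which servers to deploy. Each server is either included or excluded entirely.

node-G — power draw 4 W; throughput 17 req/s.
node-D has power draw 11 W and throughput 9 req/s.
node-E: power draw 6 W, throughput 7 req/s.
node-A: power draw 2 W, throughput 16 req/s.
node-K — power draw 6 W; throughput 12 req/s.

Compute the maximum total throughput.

This is an integer program with binary decision variables.
node-G + node-E + node-A + node-K: power draw 4 + 6 + 2 + 6 = 18 ≤ 19, throughput 17 + 7 + 16 + 12 = 52.
node-G + node-D + node-A: power draw 4 + 11 + 2 = 17 ≤ 19, throughput 17 + 9 + 16 = 42.
node-G + node-A + node-K: power draw 4 + 2 + 6 = 12 ≤ 19, throughput 17 + 16 + 12 = 45.
Best is node-G, node-E, node-A, and node-K with total throughput 52.

52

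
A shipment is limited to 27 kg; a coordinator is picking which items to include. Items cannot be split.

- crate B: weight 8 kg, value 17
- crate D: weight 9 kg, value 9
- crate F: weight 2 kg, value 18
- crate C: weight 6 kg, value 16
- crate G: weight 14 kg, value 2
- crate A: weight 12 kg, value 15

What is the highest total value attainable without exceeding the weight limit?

60

crate B + crate F + crate A: weight 8 + 2 + 12 = 22 ≤ 27, value 17 + 18 + 15 = 50.
crate B + crate D + crate F + crate C: weight 8 + 9 + 2 + 6 = 25 ≤ 27, value 17 + 9 + 18 + 16 = 60.
crate B + crate F + crate C: weight 8 + 2 + 6 = 16 ≤ 27, value 17 + 18 + 16 = 51.
Best is crate B, crate D, crate F, and crate C with total value 60.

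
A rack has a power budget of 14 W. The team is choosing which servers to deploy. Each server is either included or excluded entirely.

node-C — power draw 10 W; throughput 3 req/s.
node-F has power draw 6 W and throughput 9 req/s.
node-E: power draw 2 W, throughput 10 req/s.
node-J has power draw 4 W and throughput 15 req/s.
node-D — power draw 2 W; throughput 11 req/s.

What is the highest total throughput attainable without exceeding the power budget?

45

node-F + node-E + node-J + node-D: power draw 6 + 2 + 4 + 2 = 14 ≤ 14, throughput 9 + 10 + 15 + 11 = 45.
node-F + node-J + node-D: power draw 6 + 4 + 2 = 12 ≤ 14, throughput 9 + 15 + 11 = 35.
node-E + node-J + node-D: power draw 2 + 4 + 2 = 8 ≤ 14, throughput 10 + 15 + 11 = 36.
Best is node-F, node-E, node-J, and node-D with total throughput 45.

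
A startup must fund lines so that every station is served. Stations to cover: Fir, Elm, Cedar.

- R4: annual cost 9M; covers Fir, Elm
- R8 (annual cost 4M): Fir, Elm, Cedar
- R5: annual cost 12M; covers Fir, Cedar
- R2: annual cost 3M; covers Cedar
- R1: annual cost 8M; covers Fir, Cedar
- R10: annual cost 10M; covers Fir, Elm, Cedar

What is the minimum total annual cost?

4

This is a weighted set-cover instance.
R8 alone covers Fir, Elm, Cedar — every station.
Total annual cost: 4.
No cover costs less than 4.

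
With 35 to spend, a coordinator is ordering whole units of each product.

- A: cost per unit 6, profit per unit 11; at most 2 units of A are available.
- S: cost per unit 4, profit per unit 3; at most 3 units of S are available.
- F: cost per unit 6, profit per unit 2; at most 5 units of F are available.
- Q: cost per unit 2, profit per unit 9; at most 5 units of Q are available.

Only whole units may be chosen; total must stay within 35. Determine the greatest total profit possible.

76

Q has the best ratio (9/2); taking only Q gives at most 5×9 = 45 (stopped by the supply cap of 5).
Mixing does better — 2×A, 3×S, and 5×Q: cost 34 ≤ 35, profit 2·11 + 3·3 + 5·9 = 76.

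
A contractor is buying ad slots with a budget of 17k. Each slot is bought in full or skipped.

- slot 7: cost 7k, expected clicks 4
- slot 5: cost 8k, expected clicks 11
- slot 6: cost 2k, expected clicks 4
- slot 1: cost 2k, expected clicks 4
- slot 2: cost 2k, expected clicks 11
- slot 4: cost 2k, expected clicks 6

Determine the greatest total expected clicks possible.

36

Allowing fractional choices, the relaxed optimum would be about 36.6, but ad slots are indivisible.
slot 5 + slot 6 + slot 2 + slot 4: cost 8 + 2 + 2 + 2 = 14 ≤ 17, expected clicks 11 + 4 + 11 + 6 = 32.
slot 5 + slot 1 + slot 2 + slot 4: cost 8 + 2 + 2 + 2 = 14 ≤ 17, expected clicks 11 + 4 + 11 + 6 = 32.
slot 5 + slot 6 + slot 1 + slot 2 + slot 4: cost 8 + 2 + 2 + 2 + 2 = 16 ≤ 17, expected clicks 11 + 4 + 4 + 11 + 6 = 36.
Best is slot 5, slot 6, slot 1, slot 2, and slot 4 with total expected clicks 36.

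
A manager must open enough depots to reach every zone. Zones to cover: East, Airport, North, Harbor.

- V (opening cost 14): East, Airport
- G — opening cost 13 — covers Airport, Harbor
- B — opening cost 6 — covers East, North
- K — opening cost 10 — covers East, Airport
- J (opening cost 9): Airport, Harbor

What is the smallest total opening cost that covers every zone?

15

Choose B and J: together they cover East, Airport, North, Harbor — every zone.
Total opening cost: 6 + 9 = 15.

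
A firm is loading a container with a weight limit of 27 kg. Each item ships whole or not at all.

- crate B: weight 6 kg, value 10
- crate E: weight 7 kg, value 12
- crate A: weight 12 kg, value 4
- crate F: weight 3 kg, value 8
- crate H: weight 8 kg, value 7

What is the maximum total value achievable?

Take crate B, crate E, crate F, and crate H: weight 6 + 7 + 3 + 8 = 24 ≤ 27, value 10 + 12 + 8 + 7 = 37.
No other feasible combination does better.

37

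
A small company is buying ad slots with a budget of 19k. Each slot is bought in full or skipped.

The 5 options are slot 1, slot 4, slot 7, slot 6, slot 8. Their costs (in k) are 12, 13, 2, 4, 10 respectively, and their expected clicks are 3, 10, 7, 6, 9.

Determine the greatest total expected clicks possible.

23

Allowing fractional choices, the relaxed optimum would be about 24.3, but ad slots are indivisible.
slot 4 + slot 7 + slot 6: cost 13 + 2 + 4 = 19 ≤ 19, expected clicks 10 + 7 + 6 = 23.
slot 4 + slot 7: cost 13 + 2 = 15 ≤ 19, expected clicks 10 + 7 = 17.
slot 7 + slot 6 + slot 8: cost 2 + 4 + 10 = 16 ≤ 19, expected clicks 7 + 6 + 9 = 22.
Best is slot 4, slot 7, and slot 6 with total expected clicks 23.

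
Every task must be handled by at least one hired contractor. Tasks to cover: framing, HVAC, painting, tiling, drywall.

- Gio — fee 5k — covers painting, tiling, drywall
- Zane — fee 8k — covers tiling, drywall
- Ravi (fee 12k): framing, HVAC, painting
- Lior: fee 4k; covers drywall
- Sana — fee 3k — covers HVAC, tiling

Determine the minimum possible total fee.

17

This is a weighted set-cover instance.
The greedy cost-per-new-task heuristic would pick Sana, Gio, and Ravi for 20, but a cheaper cover exists.
Choose Gio and Ravi: together they cover framing, HVAC, painting, tiling, drywall — every task.
Total fee: 5 + 12 = 17.
No cover costs less than 17.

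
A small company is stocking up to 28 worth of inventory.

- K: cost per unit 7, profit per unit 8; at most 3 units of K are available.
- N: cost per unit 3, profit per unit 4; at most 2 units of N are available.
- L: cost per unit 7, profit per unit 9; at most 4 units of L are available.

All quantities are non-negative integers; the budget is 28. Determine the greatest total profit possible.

36

N has the best ratio (4/3); taking only N gives at most 2×4 = 8 (stopped by the supply cap of 2).
Mixing does better — 4×L: cost 28 ≤ 28, profit 4·9 = 36.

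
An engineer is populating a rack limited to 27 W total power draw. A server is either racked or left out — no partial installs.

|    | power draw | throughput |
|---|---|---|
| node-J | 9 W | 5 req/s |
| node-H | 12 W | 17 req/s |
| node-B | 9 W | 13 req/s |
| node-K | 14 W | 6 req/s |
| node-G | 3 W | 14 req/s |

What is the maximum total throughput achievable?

Allowing fractional choices, the relaxed optimum would be about 45.7, but servers are indivisible.
node-H + node-B + node-G: power draw 12 + 9 + 3 = 24 ≤ 27, throughput 17 + 13 + 14 = 44.
node-J + node-H + node-G: power draw 9 + 12 + 3 = 24 ≤ 27, throughput 5 + 17 + 14 = 36.
Best is node-H, node-B, and node-G with total throughput 44.

44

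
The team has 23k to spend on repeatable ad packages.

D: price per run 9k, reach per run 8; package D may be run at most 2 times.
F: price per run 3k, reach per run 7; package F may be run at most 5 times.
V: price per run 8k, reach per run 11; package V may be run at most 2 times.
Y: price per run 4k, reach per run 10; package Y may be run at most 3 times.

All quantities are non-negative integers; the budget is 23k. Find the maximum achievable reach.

55

This is a bounded integer knapsack.
Take 5×F and 2×Y: price 23 ≤ 23, reach 5·7 + 2·10 = 55.
No other integer combination yields more.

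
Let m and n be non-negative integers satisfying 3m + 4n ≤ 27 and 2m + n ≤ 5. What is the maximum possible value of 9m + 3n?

(m,n)=(2,1) is feasible, giving 21.
(m,n)=(2,0) is feasible, giving 18.
(m,n)=(1,2) is feasible, giving 15.
No feasible integer point exceeds 21.

21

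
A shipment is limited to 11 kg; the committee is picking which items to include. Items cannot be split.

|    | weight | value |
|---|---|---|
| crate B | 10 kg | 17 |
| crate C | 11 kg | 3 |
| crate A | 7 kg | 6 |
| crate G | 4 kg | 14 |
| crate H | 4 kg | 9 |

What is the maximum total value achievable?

Allowing fractional choices, the relaxed optimum would be about 28.1, but items are indivisible.
crate A + crate G: weight 7 + 4 = 11 ≤ 11, value 6 + 14 = 20.
crate G + crate H: weight 4 + 4 = 8 ≤ 11, value 14 + 9 = 23.
crate B: weight 10 ≤ 11, value 17.
Best is crate G and crate H with total value 23.

23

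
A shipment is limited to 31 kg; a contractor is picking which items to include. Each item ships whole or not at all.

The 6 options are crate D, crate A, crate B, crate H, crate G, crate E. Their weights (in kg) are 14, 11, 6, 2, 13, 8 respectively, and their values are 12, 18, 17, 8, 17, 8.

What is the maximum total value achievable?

Allowing fractional choices, the relaxed optimum would be about 58.7, but items are indivisible.
crate A + crate B + crate G: weight 11 + 6 + 13 = 30 ≤ 31, value 18 + 17 + 17 = 52.
crate A + crate B + crate H + crate E: weight 11 + 6 + 2 + 8 = 27 ≤ 31, value 18 + 17 + 8 + 8 = 51.
crate B + crate H + crate G + crate E: weight 6 + 2 + 13 + 8 = 29 ≤ 31, value 17 + 8 + 17 + 8 = 50.
Best is crate A, crate B, and crate G with total value 52.

52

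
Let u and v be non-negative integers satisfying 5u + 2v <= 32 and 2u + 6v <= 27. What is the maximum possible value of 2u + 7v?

30

(u,v)=(1,4): 5·1+2·4=13≤32, 2·1+6·4=26≤27, objective 30.
(u,v)=(0,4): 5·0+2·4=8≤32, 2·0+6·4=24≤27, objective 28.
(u,v)=(2,3): 5·2+2·3=16≤32, 2·2+6·3=22≤27, objective 25.
The best lattice point is (1,4), giving 30.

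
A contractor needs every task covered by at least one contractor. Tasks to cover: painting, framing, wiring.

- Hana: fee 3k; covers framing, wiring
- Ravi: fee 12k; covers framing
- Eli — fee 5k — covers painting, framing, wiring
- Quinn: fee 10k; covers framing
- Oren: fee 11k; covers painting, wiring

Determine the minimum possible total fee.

The greedy cost-per-new-task heuristic would pick Hana and Eli for 8, but a cheaper cover exists.
Eli alone covers painting, framing, wiring — every task.
Total fee: 5.
No cover costs less than 5.

5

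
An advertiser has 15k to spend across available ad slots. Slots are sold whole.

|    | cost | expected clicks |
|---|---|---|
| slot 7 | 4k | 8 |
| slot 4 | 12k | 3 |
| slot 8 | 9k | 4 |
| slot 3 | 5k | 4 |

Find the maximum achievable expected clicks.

Allowing fractional choices, the relaxed optimum would be about 14.7, but ad slots are indivisible.
slot 7: cost 4 ≤ 15, expected clicks 8.
slot 7 + slot 3: cost 4 + 5 = 9 ≤ 15, expected clicks 8 + 4 = 12.
slot 7 + slot 8: cost 4 + 9 = 13 ≤ 15, expected clicks 8 + 4 = 12.
The maximum expected clicks is 12; one optimal choice is slot 7 and slot 3.

12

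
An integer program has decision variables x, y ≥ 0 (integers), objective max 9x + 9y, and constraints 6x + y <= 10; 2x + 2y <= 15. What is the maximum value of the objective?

63

(x,y)=(0,7) is feasible, giving 63.
(x,y)=(0,6) is feasible, giving 54.
The best lattice point is (0,7), giving 63.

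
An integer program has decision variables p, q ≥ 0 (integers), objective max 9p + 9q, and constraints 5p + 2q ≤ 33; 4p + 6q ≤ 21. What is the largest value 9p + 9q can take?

45

Relaxing integrality, the LP optimum is 47.25 at (p,q) = (5.25, 0), which is not an integer point.
(p,q)=(5,0): 5·5+2·0=25≤33, 4·5+6·0=20≤21, objective 45.
(p,q)=(4,0): 5·4+2·0=20≤33, 4·4+6·0=16≤21, objective 36.
No feasible integer point exceeds 45.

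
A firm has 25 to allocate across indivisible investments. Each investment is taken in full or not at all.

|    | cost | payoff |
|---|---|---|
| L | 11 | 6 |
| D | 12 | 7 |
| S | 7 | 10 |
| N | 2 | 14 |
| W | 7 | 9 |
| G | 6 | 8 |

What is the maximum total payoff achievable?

S + N + W: cost 7 + 2 + 7 = 16 ≤ 25, payoff 10 + 14 + 9 = 33.
S + N + W + G: cost 7 + 2 + 7 + 6 = 22 ≤ 25, payoff 10 + 14 + 9 + 8 = 41.
Best is S, N, W, and G with total payoff 41.

41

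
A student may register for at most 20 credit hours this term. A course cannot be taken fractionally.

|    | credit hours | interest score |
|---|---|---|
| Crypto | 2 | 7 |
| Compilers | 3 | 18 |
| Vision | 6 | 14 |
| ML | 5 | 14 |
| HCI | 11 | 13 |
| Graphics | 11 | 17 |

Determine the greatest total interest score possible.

This is a 0-1 knapsack instance.
Allowing fractional choices, the relaxed optimum would be about 59.2, but courses are indivisible.
Compilers + ML + Graphics: credit hours 3 + 5 + 11 = 19 ≤ 20, interest score 18 + 14 + 17 = 49.
Crypto + Compilers + Vision + ML: credit hours 2 + 3 + 6 + 5 = 16 ≤ 20, interest score 7 + 18 + 14 + 14 = 53.
Best is Crypto, Compilers, Vision, and ML with total interest score 53.

53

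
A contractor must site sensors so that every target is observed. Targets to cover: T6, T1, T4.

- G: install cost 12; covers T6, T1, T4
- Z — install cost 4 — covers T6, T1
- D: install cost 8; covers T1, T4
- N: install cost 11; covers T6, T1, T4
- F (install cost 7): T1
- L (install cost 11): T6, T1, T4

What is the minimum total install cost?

The greedy cost-per-new-target heuristic would pick Z and D for 12, but a cheaper cover exists.
N alone covers T6, T1, T4 — every target.
Total install cost: 11.
No cover costs less than 11.

11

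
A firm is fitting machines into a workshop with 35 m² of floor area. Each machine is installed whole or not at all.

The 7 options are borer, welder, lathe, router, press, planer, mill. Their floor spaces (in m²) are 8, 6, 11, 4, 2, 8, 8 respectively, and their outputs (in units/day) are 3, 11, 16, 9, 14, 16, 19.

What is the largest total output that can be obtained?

Treat it as a binary knapsack problem.
Take welder, lathe, press, planer, and mill: floor space 6 + 11 + 2 + 8 + 8 = 35 ≤ 35, output 11 + 16 + 14 + 16 + 19 = 76.
No other feasible combination does better.

76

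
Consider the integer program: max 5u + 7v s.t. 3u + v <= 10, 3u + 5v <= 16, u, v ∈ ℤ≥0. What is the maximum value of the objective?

24

The continuous relaxation peaks at (2.83, 1.5) with value 24.67; rounding to a feasible lattice point costs some objective.
(u,v)=(2,2): 3·2+1·2=8≤10, 3·2+5·2=16≤16, objective 24.
(u,v)=(3,1): 3·3+1·1=10≤10, 3·3+5·1=14≤16, objective 22.
(u,v)=(1,2): 3·1+1·2=5≤10, 3·1+5·2=13≤16, objective 19.
No feasible integer point exceeds 24.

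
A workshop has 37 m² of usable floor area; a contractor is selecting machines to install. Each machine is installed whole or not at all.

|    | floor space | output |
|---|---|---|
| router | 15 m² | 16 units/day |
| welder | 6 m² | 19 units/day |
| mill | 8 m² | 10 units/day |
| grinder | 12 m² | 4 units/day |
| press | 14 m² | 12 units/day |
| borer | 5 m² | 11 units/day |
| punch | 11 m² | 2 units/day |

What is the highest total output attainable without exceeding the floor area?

56

Allowing fractional choices, the relaxed optimum would be about 58.6, but machines are indivisible.
router + welder + mill + borer: floor space 15 + 6 + 8 + 5 = 34 ≤ 37, output 16 + 19 + 10 + 11 = 56.
welder + mill + press + borer: floor space 6 + 8 + 14 + 5 = 33 ≤ 37, output 19 + 10 + 12 + 11 = 52.
Best is router, welder, mill, and borer with total output 56.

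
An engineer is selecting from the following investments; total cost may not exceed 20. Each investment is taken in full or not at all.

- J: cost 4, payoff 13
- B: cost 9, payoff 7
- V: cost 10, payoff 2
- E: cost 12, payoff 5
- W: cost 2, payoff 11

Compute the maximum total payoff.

31

Allowing fractional choices, the relaxed optimum would be about 33.1, but investments are indivisible.
J + V + W: cost 4 + 10 + 2 = 16 ≤ 20, payoff 13 + 2 + 11 = 26.
J + B + W: cost 4 + 9 + 2 = 15 ≤ 20, payoff 13 + 7 + 11 = 31.
J + E + W: cost 4 + 12 + 2 = 18 ≤ 20, payoff 13 + 5 + 11 = 29.
Best is J, B, and W with total payoff 31.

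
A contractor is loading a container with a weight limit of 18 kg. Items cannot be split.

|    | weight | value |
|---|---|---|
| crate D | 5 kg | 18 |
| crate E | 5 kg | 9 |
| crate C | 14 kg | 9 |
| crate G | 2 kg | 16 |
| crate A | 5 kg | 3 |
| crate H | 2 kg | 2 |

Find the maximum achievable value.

crate D + crate E + crate G: weight 5 + 5 + 2 = 12 ≤ 18, value 18 + 9 + 16 = 43.
crate D + crate E + crate G + crate A: weight 5 + 5 + 2 + 5 = 17 ≤ 18, value 18 + 9 + 16 + 3 = 46.
crate D + crate E + crate G + crate H: weight 5 + 5 + 2 + 2 = 14 ≤ 18, value 18 + 9 + 16 + 2 = 45.
Best is crate D, crate E, crate G, and crate A with total value 46.

46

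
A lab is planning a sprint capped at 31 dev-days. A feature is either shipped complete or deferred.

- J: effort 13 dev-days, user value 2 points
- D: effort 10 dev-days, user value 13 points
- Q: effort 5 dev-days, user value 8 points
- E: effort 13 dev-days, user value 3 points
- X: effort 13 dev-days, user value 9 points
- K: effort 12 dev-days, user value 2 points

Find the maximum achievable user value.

Take D, Q, and X: effort 10 + 5 + 13 = 28 ≤ 31, user value 13 + 8 + 9 = 30.
No other feasible combination does better.

30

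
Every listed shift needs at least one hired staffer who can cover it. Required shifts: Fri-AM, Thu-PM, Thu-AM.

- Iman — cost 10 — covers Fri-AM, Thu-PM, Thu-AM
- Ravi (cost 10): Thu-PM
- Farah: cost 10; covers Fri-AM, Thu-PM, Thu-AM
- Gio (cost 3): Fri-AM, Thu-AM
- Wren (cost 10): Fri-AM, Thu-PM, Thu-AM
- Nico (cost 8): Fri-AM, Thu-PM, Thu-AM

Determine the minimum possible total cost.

The greedy cost-per-new-shift heuristic would pick Gio and Nico for 11, but a cheaper cover exists.
Nico alone covers Fri-AM, Thu-PM, Thu-AM — every shift.
Total cost: 8.
No cover costs less than 8.

8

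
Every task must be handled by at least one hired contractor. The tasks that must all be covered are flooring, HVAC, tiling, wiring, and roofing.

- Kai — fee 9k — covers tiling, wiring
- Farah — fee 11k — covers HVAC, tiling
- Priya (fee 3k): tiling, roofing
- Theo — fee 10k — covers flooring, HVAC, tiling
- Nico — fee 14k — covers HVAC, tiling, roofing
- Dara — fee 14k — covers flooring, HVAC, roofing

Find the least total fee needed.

Choose Kai, Priya, and Theo: together they cover flooring, HVAC, tiling, wiring, roofing — every task.
Total fee: 9 + 3 + 10 = 22.

22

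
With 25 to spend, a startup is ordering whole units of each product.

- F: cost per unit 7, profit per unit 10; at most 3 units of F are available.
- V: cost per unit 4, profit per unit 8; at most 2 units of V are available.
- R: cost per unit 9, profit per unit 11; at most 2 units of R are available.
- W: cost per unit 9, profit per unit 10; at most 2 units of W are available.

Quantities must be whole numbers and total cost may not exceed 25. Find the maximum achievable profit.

This is a bounded integer knapsack.
Take 3×F and 1×V: cost 25 ≤ 25, profit 3·10 + 1·8 = 38.
No other integer combination yields more.

38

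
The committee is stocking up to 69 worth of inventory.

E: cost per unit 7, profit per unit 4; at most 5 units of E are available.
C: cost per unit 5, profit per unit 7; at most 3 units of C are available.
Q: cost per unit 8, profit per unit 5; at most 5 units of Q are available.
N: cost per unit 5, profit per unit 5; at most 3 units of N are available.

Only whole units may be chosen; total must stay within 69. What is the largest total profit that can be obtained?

60

C has the best ratio (7/5); taking only C gives at most 3×7 = 21 (stopped by the supply cap of 3).
Mixing does better — 1×E, 3×C, 4×Q, and 3×N: cost 69 ≤ 69, profit 1·4 + 3·7 + 4·5 + 3·5 = 60.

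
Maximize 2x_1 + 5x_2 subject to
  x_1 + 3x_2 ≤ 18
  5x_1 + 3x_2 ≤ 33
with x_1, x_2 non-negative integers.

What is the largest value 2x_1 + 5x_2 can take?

(x_1,x_2)=(3,5) is feasible, giving 31.
(x_1,x_2)=(2,5) is feasible, giving 29.
(x_1,x_2)=(4,4) is feasible, giving 28.
Maximum is 31 at (x_1,x_2)=(3,5).

31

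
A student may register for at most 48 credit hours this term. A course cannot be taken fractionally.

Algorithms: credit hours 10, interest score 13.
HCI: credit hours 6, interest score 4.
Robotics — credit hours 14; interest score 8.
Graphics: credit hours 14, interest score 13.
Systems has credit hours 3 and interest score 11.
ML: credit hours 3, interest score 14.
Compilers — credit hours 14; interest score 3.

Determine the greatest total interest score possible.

Treat it as a binary knapsack problem.
Algorithms + HCI + Graphics + Systems + ML: credit hours 10 + 6 + 14 + 3 + 3 = 36 ≤ 48, interest score 13 + 4 + 13 + 11 + 14 = 55.
Algorithms + Graphics + Systems + ML + Compilers: credit hours 10 + 14 + 3 + 3 + 14 = 44 ≤ 48, interest score 13 + 13 + 11 + 14 + 3 = 54.
Algorithms + Robotics + Graphics + Systems + ML: credit hours 10 + 14 + 14 + 3 + 3 = 44 ≤ 48, interest score 13 + 8 + 13 + 11 + 14 = 59.
Best is Algorithms, Robotics, Graphics, Systems, and ML with total interest score 59.

59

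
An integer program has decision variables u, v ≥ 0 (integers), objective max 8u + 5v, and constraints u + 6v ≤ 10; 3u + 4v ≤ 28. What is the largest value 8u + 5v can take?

72

Relaxing integrality, the LP optimum is 74.67 at (u,v) = (9.33, 0), which is not an integer point.
(u,v)=(9,0): 1·9+6·0=9≤10, 3·9+4·0=27≤28, objective 72.
(u,v)=(8,0): 1·8+6·0=8≤10, 3·8+4·0=24≤28, objective 64.
Maximum is 72 at (u,v)=(9,0).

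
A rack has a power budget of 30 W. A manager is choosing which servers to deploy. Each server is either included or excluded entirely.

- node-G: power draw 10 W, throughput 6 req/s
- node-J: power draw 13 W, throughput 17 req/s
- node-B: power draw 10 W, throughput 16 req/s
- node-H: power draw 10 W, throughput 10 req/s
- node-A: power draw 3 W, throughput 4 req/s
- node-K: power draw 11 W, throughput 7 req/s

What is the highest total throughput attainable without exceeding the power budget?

Allowing fractional choices, the relaxed optimum would be about 41.0, but servers are indivisible.
node-J + node-B: power draw 13 + 10 = 23 ≤ 30, throughput 17 + 16 = 33.
node-J + node-B + node-A: power draw 13 + 10 + 3 = 26 ≤ 30, throughput 17 + 16 + 4 = 37.
node-G + node-B + node-H: power draw 10 + 10 + 10 = 30 ≤ 30, throughput 6 + 16 + 10 = 32.
Best is node-J, node-B, and node-A with total throughput 37.

37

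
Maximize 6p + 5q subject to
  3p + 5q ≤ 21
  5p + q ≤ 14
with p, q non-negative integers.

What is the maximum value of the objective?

27

Relaxing integrality, the LP optimum is 27.68 at (p,q) = (2.23, 2.86), which is not an integer point.
(p,q)=(2,3): 3·2+5·3=21≤21, 5·2+1·3=13≤14, objective 27.
(p,q)=(2,2): 3·2+5·2=16≤21, 5·2+1·2=12≤14, objective 22.
(p,q)=(1,3): 3·1+5·3=18≤21, 5·1+1·3=8≤14, objective 21.
Maximum is 27 at (p,q)=(2,3).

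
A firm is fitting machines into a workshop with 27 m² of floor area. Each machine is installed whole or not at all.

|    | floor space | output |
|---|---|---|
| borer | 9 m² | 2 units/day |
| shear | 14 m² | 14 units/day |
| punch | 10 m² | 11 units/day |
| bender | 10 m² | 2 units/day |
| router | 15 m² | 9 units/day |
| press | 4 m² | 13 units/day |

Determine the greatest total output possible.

This is a 0-1 knapsack instance.
Allowing fractional choices, the relaxed optimum would be about 37.0, but machines are indivisible.
shear + press: floor space 14 + 4 = 18 ≤ 27, output 14 + 13 = 27.
borer + shear + press: floor space 9 + 14 + 4 = 27 ≤ 27, output 2 + 14 + 13 = 29.
Best is borer, shear, and press with total output 29.

29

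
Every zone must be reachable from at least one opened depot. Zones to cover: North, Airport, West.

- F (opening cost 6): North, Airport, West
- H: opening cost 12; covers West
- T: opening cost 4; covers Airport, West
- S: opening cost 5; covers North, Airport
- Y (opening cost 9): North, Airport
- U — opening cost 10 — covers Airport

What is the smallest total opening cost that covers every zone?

6

This is a weighted set-cover instance.
F alone covers North, Airport, West — every zone.
Total opening cost: 6.
No cover costs less than 6.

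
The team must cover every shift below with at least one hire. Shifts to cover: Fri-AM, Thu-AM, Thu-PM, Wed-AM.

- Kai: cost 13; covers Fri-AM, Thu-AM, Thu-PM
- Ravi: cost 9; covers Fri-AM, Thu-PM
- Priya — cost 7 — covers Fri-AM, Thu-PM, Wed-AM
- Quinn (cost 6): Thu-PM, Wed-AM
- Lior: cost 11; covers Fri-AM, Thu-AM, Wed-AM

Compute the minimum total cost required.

The greedy cost-per-new-shift heuristic would pick Priya and Lior for 18, but a cheaper cover exists.
Choose Quinn and Lior: together they cover Fri-AM, Thu-AM, Thu-PM, Wed-AM — every shift.
Total cost: 6 + 11 = 17.
No cover costs less than 17.

17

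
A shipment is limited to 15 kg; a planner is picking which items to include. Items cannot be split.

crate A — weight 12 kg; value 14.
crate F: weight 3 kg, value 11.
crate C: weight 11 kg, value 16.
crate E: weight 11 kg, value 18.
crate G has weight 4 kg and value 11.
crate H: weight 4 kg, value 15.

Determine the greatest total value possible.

37

Take crate F, crate G, and crate H: weight 3 + 4 + 4 = 11 ≤ 15, value 11 + 11 + 15 = 37.
No other feasible combination does better.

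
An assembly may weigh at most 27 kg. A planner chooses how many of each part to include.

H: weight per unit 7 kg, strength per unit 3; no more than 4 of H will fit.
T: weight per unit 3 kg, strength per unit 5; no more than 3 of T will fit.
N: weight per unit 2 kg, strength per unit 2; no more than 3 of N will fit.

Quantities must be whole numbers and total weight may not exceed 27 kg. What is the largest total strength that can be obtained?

25

T has the best ratio (5/3); taking only T gives at most 3×5 = 15 (stopped by the supply cap of 3).
Mixing does better — 2×H, 3×T, and 2×N: weight 27 ≤ 27, strength 2·3 + 3·5 + 2·2 = 25.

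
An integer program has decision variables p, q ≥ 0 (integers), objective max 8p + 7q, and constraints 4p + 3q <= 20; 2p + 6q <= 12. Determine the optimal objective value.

40

(p,q)=(5,0) is feasible, giving 40.
(p,q)=(4,0) is feasible, giving 32.
(p,q)=(3,1) is feasible, giving 31.
Maximum is 40 at (p,q)=(5,0).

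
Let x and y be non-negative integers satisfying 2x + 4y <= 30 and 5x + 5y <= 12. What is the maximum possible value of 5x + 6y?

(x,y)=(0,2): 2·0+4·2=8≤30, 5·0+5·2=10≤12, objective 12.
(x,y)=(1,1): 2·1+4·1=6≤30, 5·1+5·1=10≤12, objective 11.
(x,y)=(0,1): 2·0+4·1=4≤30, 5·0+5·1=5≤12, objective 6.
Maximum is 12 at (x,y)=(0,2).

12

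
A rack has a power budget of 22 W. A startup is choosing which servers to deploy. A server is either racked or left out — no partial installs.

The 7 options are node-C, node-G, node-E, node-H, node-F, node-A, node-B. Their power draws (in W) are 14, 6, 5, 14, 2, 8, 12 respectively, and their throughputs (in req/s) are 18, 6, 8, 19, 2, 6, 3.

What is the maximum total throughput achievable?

Allowing fractional choices, the relaxed optimum would be about 30.9, but servers are indivisible.
node-E + node-H + node-F: power draw 5 + 14 + 2 = 21 ≤ 22, throughput 8 + 19 + 2 = 29.
node-C + node-E + node-F: power draw 14 + 5 + 2 = 21 ≤ 22, throughput 18 + 8 + 2 = 28.
node-E + node-H: power draw 5 + 14 = 19 ≤ 22, throughput 8 + 19 = 27.
Best is node-E, node-H, and node-F with total throughput 29.

29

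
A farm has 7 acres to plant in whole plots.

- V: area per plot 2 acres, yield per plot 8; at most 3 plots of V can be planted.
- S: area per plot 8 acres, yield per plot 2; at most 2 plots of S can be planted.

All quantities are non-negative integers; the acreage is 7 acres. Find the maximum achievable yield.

This is a bounded integer knapsack.
V has the best ratio (8/2); taking only V gives at most 3×8 = 24 (stopped by the area limit).
Optimal: 3×V: area 6 ≤ 7, yield 3·8 = 24.

24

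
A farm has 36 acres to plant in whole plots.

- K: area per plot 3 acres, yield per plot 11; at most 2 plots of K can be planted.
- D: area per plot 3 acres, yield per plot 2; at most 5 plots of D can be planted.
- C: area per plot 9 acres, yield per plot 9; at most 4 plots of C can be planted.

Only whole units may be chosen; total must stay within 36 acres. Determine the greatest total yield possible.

Take 2×K, 1×D, and 3×C: area 36 ≤ 36, yield 2·11 + 1·2 + 3·9 = 51.
K has the best ratio (11/3) and is taken to its limit of 2; remaining capacity is filled optimally with the others.

51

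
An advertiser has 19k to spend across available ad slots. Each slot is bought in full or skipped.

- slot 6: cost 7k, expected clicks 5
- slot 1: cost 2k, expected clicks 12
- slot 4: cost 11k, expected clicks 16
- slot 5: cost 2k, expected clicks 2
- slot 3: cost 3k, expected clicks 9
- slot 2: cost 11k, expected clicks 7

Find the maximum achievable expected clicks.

39

This is a 0-1 knapsack instance.
Allowing fractional choices, the relaxed optimum would be about 39.7, but ad slots are indivisible.
slot 1 + slot 4 + slot 3: cost 2 + 11 + 3 = 16 ≤ 19, expected clicks 12 + 16 + 9 = 37.
slot 1 + slot 4 + slot 5 + slot 3: cost 2 + 11 + 2 + 3 = 18 ≤ 19, expected clicks 12 + 16 + 2 + 9 = 39.
slot 1 + slot 4 + slot 5: cost 2 + 11 + 2 = 15 ≤ 19, expected clicks 12 + 16 + 2 = 30.
Best is slot 1, slot 4, slot 5, and slot 3 with total expected clicks 39.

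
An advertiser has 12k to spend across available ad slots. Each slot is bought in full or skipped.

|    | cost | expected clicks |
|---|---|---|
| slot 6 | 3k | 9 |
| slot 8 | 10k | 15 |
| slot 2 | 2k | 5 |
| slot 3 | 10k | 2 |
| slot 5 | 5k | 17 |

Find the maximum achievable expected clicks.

slot 6 + slot 5: cost 3 + 5 = 8 ≤ 12, expected clicks 9 + 17 = 26.
slot 6 + slot 2 + slot 5: cost 3 + 2 + 5 = 10 ≤ 12, expected clicks 9 + 5 + 17 = 31.
Best is slot 6, slot 2, and slot 5 with total expected clicks 31.

31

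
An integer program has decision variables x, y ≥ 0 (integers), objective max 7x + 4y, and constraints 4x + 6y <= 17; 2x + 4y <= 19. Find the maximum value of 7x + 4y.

28

(x,y)=(4,0): 4·4+6·0=16≤17, 2·4+4·0=8≤19, objective 28.
(x,y)=(3,0): 4·3+6·0=12≤17, 2·3+4·0=6≤19, objective 21.
No feasible integer point exceeds 28.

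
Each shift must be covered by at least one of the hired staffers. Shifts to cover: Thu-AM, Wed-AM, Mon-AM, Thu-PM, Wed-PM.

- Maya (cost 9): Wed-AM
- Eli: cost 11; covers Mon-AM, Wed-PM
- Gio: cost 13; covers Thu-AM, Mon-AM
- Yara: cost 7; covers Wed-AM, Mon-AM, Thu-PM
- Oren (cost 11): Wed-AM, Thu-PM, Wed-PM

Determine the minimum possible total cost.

This is a weighted set-cover instance.
The greedy cost-per-new-shift heuristic would pick Yara, Eli, and Gio for 31, but a cheaper cover exists.
Choose Gio and Oren: together they cover Thu-AM, Wed-AM, Mon-AM, Thu-PM, Wed-PM — every shift.
Total cost: 13 + 11 = 24.
No cover costs less than 24.

24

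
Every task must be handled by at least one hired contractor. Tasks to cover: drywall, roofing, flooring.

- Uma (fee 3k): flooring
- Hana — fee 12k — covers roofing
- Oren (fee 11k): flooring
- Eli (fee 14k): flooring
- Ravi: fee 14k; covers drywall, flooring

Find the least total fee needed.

26

This is a weighted set-cover instance.
The greedy cost-per-new-task heuristic would pick Uma, Hana, and Ravi for 29, but a cheaper cover exists.
Choose Hana and Ravi: together they cover drywall, roofing, flooring — every task.
Total fee: 12 + 14 = 26.
No cover costs less than 26.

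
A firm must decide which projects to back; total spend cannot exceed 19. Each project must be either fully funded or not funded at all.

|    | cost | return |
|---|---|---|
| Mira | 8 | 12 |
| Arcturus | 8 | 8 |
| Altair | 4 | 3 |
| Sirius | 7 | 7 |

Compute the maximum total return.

22

This is an integer program with binary decision variables.
Allowing fractional choices, the relaxed optimum would be about 23.0, but projects are indivisible.
Mira + Arcturus: cost 8 + 8 = 16 ≤ 19, return 12 + 8 = 20.
Mira + Altair + Sirius: cost 8 + 4 + 7 = 19 ≤ 19, return 12 + 3 + 7 = 22.
Best is Mira, Altair, and Sirius with total return 22.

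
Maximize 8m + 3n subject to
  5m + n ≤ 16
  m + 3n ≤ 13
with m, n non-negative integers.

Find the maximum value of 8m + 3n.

Relaxing integrality, the LP optimum is 30.50 at (m,n) = (2.5, 3.5), which is not an integer point.
(m,n)=(3,1) is feasible, giving 27.
(m,n)=(2,3) is feasible, giving 25.
Maximum is 27 at (m,n)=(3,1).

27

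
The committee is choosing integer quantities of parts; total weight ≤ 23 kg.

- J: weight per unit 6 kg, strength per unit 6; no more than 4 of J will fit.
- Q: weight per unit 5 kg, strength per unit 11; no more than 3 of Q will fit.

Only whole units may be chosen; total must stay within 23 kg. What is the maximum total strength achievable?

39

This is a bounded integer knapsack.
1×J and 3×Q: weight 21 ≤ 23, strength 1·6 + 3·11 = 39.
2×J and 2×Q: weight 22 ≤ 23, strength 2·6 + 2·11 = 34.
Best is 39.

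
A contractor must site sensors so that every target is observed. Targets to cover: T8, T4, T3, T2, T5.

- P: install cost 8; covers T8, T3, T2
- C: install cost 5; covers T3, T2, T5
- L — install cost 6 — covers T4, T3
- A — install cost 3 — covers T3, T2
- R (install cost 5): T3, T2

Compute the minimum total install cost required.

This is an integer covering problem.
Choose P, C, and L: together they cover T8, T4, T3, T2, T5 — every target.
Total install cost: 8 + 5 + 6 = 19.

19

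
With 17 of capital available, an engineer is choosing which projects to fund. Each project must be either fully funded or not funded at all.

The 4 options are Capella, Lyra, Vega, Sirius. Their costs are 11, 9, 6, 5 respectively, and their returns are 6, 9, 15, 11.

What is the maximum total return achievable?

Take Vega and Sirius: cost 6 + 5 = 11 ≤ 17, return 15 + 11 = 26.
No other feasible combination does better.

26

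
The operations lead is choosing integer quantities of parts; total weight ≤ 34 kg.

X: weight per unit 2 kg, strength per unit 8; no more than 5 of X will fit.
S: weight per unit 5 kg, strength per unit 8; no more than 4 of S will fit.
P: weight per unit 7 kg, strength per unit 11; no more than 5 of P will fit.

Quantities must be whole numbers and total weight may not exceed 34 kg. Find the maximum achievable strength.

78

5×X, 3×S, and 1×P: weight 32 ≤ 34, strength 5·8 + 3·8 + 1·11 = 75.
5×X, 2×S, and 2×P: weight 34 ≤ 34, strength 5·8 + 2·8 + 2·11 = 78.
Best is 78.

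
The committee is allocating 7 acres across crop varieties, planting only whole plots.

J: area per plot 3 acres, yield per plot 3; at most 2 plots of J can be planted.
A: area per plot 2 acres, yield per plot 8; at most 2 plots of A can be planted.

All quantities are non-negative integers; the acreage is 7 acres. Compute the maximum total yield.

19

A has the best ratio (8/2); taking only A gives at most 2×8 = 16 (stopped by the supply cap of 2).
Mixing does better — 1×J and 2×A: area 7 ≤ 7, yield 1·3 + 2·8 = 19.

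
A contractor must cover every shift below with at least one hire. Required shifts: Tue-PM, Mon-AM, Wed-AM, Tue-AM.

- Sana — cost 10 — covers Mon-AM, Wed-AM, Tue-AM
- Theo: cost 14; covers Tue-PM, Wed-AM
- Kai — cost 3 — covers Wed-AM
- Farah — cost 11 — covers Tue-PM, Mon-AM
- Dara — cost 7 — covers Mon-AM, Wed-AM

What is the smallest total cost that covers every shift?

21

Choose Sana and Farah: together they cover Tue-PM, Mon-AM, Wed-AM, Tue-AM — every shift.
Total cost: 10 + 11 = 21.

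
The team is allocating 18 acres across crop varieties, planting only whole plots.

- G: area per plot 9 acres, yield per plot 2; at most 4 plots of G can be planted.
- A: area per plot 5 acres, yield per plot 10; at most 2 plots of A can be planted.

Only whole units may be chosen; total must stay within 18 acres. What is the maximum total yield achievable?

20

Take 2×A: area 10 ≤ 18, yield 2·10 = 20.
A has the best ratio (10/5) and is taken to its limit of 2; remaining capacity is filled optimally with the others.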